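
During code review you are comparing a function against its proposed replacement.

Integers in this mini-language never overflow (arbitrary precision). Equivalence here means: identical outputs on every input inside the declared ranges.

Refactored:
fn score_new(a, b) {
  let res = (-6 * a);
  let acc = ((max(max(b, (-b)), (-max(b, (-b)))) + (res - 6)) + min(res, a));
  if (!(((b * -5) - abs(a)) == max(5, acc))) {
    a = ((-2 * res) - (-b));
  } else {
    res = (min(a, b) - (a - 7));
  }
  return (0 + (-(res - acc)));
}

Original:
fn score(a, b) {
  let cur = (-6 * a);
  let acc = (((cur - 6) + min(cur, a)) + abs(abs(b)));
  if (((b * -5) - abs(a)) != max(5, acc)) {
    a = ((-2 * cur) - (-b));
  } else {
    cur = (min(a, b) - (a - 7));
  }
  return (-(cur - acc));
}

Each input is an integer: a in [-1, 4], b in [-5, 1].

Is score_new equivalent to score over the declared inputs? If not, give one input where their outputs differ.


The two versions differ — the changes include min/max/abs usage differs, and local variable names differ, and comparison usage differs, and boolean connective usage differs, and arithmetic usage differs, and constant usage differs.
Spot check at a=-1, b=1 — score: cur=6, then acc=0, then (((b * -5) - abs(a)) != max(5, acc)) is true, then a=-11, then returns -6. score_new: res=6, then acc=0, then (!(((b * -5) - abs(a)) == max(5, acc))) is true, then a=-11, then returns -6. Both give -6.
An exhaustive pass over the 42 declared inputs shows identical outputs.
verdict: equivalent


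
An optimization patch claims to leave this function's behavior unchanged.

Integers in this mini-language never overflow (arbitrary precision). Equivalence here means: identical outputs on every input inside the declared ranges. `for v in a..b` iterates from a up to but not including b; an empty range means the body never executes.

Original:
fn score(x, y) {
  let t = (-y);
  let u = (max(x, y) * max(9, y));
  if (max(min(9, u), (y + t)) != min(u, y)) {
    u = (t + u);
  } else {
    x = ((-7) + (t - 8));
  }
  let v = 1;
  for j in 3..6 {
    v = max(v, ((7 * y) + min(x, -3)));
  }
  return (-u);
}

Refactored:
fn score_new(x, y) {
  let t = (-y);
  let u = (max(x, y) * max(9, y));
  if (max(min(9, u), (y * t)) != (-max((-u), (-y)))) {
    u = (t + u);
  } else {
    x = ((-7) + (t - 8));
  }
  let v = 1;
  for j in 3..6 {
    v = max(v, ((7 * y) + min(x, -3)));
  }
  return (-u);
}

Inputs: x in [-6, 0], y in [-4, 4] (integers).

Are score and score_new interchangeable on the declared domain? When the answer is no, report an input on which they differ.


Take x=-1, y=-4.
score: t=4, then u=-9, then (max(min(9, u), (y + t)) != min(u, y)) is true, then u=-5, then v=1, then (j=3), then v=1, then (j=4), then v=1, then (j=5), then v=1, then returns 5
score_new: t=4, then u=-9, then (max(min(9, u), (y * t)) != (-max((-u), (-y)))) is false, then x=-11, then v=1, then (j=3), then v=1, then (j=4), then v=1, then (j=5), then v=1, then returns 9
5 and 9 differ, so these are not the same function on this domain.
verdict: not equivalent; witness: x=-1, y=-4


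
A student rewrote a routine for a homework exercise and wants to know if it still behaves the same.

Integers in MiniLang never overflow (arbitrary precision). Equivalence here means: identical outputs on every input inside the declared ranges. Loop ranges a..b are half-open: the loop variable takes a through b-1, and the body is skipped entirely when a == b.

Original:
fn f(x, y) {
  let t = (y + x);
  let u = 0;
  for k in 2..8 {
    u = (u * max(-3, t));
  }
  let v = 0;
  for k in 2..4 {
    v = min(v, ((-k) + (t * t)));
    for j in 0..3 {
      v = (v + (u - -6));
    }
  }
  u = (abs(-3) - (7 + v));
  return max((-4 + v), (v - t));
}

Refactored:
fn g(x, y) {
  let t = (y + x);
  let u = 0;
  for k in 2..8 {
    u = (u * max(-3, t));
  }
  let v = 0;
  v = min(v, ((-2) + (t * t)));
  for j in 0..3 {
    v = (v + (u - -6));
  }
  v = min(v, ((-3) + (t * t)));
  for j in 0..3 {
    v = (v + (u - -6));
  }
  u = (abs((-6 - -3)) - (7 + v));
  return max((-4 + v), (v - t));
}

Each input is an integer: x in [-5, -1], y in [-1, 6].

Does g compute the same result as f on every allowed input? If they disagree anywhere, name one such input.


Behavior is preserved: although constant usage differs; and min/max/abs usage differs; and loop structure differs; and statement counts differ; and arithmetic usage differs, the outputs never diverge.
As a probe, take x=-5, y=4: f runs t = -1; u = 0; [k=2]; u = 0; [k=3]; u = 0; [k=4]; u = 0; [k=5]; u = 0; [k=6]; u = 0; [k=7]; u = 0; v = 0; [k=2]; v = -1; [j=0]; v = 5; [j=1]; v = 11; [j=2]; v = 17; [k=3]; v = -2; [j=0]; v = 4; [j=1]; v = 10; [j=2]; v = 16; u = -20; return 17; g runs t = -1; u = 0; [k=2]; u = 0; [k=3]; u = 0; [k=4]; u = 0; [k=5]; u = 0; [k=6]; u = 0; [k=7]; u = 0; v = 0; v = -1; [j=0]; v = 5; [j=1]; v = 11; [j=2]; v = 17; v = -2; [j=0]; v = 4; [j=1]; v = 10; [j=2]; v = 16; u = -20; return 17; both end at 17.
An exhaustive pass over the 40 declared inputs shows identical outputs.
verdict: equivalent


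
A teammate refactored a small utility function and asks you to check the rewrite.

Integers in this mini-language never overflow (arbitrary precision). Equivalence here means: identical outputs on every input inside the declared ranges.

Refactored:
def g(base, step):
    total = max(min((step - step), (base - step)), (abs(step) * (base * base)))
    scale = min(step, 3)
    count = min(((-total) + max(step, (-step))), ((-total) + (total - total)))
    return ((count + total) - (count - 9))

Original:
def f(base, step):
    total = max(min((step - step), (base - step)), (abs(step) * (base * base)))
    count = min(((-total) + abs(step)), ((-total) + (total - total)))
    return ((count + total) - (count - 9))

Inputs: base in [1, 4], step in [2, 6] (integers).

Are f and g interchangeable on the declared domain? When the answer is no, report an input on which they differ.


Reading the diff, among the changes: min/max/abs usage differs; also constant usage differs; also statement counts differ; also local variable names differ.
Tracing base=1, step=4: f: total = 4; count = -4; return 13 | g: total = 4; scale = 3; count = -4; return 13 — matching result 13.
Sweeping the whole domain (20 inputs) finds no disagreement.
verdict: equivalent


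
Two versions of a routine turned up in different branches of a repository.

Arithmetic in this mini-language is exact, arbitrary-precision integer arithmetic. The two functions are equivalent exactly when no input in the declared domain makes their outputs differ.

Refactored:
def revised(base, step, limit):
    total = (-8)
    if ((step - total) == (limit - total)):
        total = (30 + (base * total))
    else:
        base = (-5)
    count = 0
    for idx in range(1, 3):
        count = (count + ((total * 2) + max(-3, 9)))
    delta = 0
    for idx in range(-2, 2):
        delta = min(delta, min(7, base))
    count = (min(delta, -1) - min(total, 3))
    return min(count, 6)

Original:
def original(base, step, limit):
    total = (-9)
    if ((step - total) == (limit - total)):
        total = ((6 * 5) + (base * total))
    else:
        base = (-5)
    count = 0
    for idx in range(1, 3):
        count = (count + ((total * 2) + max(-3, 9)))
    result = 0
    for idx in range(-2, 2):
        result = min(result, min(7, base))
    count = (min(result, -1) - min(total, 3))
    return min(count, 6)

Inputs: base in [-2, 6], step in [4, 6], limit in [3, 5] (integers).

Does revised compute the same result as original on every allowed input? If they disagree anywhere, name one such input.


Take base=-2, step=4, limit=3.
original: total=-9, then ((step - total) == (limit - total)) is false, then base=-5, then count=0, then (idx=1), then count=-9, then (idx=2), then count=-18, then result=0, then (idx=-2), then result=-5, then (idx=-1), then result=-5, then (idx=0), then result=-5, then (idx=1), then result=-5, then count=4, then returns 4
revised: total=-8, then ((step - total) == (limit - total)) is false, then base=-5, then count=0, then (idx=1), then count=-7, then (idx=2), then count=-14, then delta=0, then (idx=-2), then delta=-5, then (idx=-1), then delta=-5, then (idx=0), then delta=-5, then (idx=1), then delta=-5, then count=3, then returns 3
4 and 3 differ, so these are not the same function on this domain.
verdict: not equivalent; witness: base=-2, step=4, limit=3


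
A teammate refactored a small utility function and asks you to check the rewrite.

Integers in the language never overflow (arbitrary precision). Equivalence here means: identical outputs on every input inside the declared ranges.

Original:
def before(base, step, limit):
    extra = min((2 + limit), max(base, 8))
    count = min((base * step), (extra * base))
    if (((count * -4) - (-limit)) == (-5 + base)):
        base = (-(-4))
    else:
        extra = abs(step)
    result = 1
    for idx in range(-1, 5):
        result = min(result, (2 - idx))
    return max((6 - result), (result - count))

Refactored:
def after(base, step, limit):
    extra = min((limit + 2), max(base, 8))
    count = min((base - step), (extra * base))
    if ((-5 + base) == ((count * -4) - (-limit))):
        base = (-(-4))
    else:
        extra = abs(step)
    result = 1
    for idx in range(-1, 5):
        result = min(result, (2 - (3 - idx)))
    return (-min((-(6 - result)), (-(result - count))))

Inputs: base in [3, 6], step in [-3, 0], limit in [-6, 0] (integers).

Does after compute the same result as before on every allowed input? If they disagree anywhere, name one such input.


Take base=4, step=-3, limit=-4.
before: extra = -2; count = -12; (((count * -4) - (-limit)) == (-5 + base)) -> false; extra = 3; result = 1; [idx=-1]; result = 1; [idx=0]; result = 1; [idx=1]; result = 1; [idx=2]; result = 0; [idx=3]; result = -1; [idx=4]; result = -2; return 10
after: extra = -2; count = -8; ((-5 + base) == ((count * -4) - (-limit))) -> false; extra = 3; result = 1; [idx=-1]; result = -2; [idx=0]; result = -2; [idx=1]; result = -2; [idx=2]; result = -2; [idx=3]; result = -2; [idx=4]; result = -2; return 8
10 against 8: the behavior changed.
verdict: not equivalent; witness: base=4, step=-3, limit=-4


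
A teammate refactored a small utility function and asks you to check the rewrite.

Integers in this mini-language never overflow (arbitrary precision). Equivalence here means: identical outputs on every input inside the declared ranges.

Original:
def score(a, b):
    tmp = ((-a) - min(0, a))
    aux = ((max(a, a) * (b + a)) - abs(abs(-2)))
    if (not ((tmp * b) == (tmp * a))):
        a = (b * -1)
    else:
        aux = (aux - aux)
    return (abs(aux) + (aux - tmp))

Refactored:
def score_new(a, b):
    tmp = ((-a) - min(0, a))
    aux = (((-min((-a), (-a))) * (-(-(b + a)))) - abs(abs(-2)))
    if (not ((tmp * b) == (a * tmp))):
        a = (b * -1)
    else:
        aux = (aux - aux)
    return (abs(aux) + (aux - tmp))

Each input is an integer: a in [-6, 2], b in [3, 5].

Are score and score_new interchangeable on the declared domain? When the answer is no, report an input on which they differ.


The two are interchangeable: min/max/abs usage differs, and every declared input agrees.
Tracing a=-1, b=3: score: tmp becomes 2; next aux becomes -4; next (not ((tmp * b) == (tmp * a))) evaluates to true; next a becomes -3; next final value -2 | score_new: tmp becomes 2; next aux becomes -4; next (not ((tmp * b) == (a * tmp))) evaluates to true; next a becomes -3; next final value -2 — matching result -2.
Every one of the 27 inputs gives matching results.
verdict: equivalent


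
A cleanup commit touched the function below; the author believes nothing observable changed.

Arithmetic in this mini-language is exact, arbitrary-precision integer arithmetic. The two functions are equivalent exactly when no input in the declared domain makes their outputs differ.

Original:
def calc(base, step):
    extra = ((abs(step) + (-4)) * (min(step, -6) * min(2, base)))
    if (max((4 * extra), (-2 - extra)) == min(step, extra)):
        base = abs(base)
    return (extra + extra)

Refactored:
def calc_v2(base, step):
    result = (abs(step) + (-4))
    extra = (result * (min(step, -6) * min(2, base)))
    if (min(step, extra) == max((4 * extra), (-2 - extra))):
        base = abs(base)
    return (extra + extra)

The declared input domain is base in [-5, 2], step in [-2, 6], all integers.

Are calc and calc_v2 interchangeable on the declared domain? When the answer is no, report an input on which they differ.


The two versions differ — the changes include local variable names differ, and statement counts differ.
One worked example (base=-1, step=3) — calc: extra=-6, then (max((4 * extra), (-2 - extra)) == min(step, extra)) is false, then returns -12; calc_v2: result=-1, then extra=-6, then (min(step, extra) == max((4 * extra), (-2 - extra))) is false, then returns -12; agreement on -12.
An exhaustive pass over the 72 declared inputs shows identical outputs.
verdict: equivalent


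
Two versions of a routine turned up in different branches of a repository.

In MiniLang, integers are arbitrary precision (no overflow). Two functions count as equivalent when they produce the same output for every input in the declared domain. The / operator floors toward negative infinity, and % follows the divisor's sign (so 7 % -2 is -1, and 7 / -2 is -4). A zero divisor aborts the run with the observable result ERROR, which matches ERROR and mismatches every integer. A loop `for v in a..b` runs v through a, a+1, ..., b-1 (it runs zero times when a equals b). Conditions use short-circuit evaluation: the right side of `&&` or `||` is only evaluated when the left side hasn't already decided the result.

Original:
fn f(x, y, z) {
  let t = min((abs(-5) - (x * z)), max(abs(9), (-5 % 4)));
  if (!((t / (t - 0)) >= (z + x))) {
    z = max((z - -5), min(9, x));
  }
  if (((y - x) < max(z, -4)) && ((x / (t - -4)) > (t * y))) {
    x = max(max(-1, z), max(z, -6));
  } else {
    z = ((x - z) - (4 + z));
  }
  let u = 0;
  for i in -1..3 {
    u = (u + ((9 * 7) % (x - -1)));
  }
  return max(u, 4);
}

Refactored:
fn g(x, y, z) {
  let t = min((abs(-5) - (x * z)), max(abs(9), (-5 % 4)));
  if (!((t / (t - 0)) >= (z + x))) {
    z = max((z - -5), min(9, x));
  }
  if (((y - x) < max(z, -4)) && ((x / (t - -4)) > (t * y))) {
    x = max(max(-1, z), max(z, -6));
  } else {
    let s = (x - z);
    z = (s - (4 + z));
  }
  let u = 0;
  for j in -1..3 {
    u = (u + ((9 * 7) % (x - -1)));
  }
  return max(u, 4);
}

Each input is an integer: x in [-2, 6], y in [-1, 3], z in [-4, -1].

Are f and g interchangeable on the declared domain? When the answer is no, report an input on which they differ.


Equivalent — the differences include local variable names differ, and statement counts differ, yet no declared input distinguishes the two.
As a probe, take x=5, y=0, z=-3: f runs t := 9 | (!((t / (t - 0)) >= (z + x))): true | z := 5 | (((y - x) < max(z, -4)) && ((x / (t - -4)) > (t * y))): false | z := -9 | u := 0 | iter i=-1: | u := 3 | iter i=0: | u := 6 | iter i=1: | u := 9 | iter i=2: | u := 12 | result 12; g runs t := 9 | (!((t / (t - 0)) >= (z + x))): true | z := 5 | (((y - x) < max(z, -4)) && ((x / (t - -4)) > (t * y))): false | s := 0 | z := -9 | u := 0 | iter j=-1: | u := 3 | iter j=0: | u := 6 | iter j=1: | u := 9 | iter j=2: | u := 12 | result 12; both end at 12.
Checked all 180 inputs in the declared domain: the outputs agree on every one.
verdict: equivalent


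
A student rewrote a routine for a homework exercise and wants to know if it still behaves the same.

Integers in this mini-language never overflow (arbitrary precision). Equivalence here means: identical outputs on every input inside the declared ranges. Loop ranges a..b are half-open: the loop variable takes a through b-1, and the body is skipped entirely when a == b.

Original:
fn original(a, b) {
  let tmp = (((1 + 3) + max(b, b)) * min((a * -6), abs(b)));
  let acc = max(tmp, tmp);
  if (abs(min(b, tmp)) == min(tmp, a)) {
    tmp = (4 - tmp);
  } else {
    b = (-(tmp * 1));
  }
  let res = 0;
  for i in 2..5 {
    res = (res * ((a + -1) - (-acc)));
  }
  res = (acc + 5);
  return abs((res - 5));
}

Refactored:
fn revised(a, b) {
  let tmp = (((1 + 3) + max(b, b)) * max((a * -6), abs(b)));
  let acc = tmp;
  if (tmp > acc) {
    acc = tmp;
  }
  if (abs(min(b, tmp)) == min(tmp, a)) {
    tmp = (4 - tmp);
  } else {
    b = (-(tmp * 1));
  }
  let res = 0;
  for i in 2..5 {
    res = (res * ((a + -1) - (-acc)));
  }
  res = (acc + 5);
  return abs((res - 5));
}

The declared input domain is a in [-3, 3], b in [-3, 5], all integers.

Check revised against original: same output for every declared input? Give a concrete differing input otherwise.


The rewrite breaks on a=-3, b=-3, where the results are 3 and 18.
original: tmp=3, then acc=3, then (abs(min(b, tmp)) == min(tmp, a)) is false, then b=-3, then res=0, then (i=2), then res=0, then (i=3), then res=0, then (i=4), then res=0, then res=8, then returns 3
revised: tmp=18, then acc=18, then (tmp > acc) is false, then (abs(min(b, tmp)) == min(tmp, a)) is false, then b=-18, then res=0, then (i=2), then res=0, then (i=3), then res=0, then (i=4), then res=0, then res=23, then returns 18
verdict: not equivalent; witness: a=-3, b=-3


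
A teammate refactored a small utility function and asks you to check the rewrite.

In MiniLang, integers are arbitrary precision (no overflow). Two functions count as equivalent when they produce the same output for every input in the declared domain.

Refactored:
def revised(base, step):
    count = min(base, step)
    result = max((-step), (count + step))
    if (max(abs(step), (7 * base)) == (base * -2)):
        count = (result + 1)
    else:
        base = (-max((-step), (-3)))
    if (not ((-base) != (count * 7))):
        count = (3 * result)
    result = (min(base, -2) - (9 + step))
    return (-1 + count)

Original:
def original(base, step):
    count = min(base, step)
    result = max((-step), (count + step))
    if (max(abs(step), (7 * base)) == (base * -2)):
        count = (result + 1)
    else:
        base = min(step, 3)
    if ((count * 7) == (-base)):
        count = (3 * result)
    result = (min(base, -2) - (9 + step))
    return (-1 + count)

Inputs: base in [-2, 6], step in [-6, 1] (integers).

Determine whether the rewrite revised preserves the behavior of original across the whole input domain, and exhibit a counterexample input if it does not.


Comparing the listings, the differences include: comparison usage differs, and boolean connective usage differs, and min/max/abs usage differs.
As a probe, take base=1, step=-5: original runs count=-5, then result=5, then (max(abs(step), (7 * base)) == (base * -2)) is false, then base=-5, then ((count * 7) == (-base)) is false, then result=-9, then returns -6; revised runs count=-5, then result=5, then (max(abs(step), (7 * base)) == (base * -2)) is false, then base=-5, then (not ((-base) != (count * 7))) is false, then result=-9, then returns -6; both end at -6.
Checked all 72 inputs in the declared domain: the outputs agree on every one.
verdict: equivalent


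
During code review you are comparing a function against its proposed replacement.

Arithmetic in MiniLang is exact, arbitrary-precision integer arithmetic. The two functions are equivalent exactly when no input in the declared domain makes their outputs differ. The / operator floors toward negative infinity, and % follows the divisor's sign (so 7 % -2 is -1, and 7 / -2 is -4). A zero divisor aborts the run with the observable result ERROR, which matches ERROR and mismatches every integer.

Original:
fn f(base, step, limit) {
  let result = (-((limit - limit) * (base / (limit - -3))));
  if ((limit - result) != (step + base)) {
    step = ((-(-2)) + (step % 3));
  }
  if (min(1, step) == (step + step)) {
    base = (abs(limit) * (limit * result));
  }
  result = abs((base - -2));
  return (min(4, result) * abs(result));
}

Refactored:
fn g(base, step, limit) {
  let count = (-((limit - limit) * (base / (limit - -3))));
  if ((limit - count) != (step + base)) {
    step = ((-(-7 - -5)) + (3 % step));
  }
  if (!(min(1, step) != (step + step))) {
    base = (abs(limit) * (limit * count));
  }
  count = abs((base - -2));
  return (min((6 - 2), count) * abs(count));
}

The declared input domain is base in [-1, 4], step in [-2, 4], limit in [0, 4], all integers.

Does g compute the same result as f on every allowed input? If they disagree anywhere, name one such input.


The rewrite breaks on base=-1, step=0, limit=0, where the results are 1 and ERROR.
f: result=0, then ((limit - result) != (step + base)) is true, then step=2, then (min(1, step) == (step + step)) is false, then result=1, then returns 1
g: count=0, then ((limit - count) != (step + base)) is true, then a zero divisor aborts: ERROR
verdict: not equivalent; witness: base=-1, step=0, limit=0


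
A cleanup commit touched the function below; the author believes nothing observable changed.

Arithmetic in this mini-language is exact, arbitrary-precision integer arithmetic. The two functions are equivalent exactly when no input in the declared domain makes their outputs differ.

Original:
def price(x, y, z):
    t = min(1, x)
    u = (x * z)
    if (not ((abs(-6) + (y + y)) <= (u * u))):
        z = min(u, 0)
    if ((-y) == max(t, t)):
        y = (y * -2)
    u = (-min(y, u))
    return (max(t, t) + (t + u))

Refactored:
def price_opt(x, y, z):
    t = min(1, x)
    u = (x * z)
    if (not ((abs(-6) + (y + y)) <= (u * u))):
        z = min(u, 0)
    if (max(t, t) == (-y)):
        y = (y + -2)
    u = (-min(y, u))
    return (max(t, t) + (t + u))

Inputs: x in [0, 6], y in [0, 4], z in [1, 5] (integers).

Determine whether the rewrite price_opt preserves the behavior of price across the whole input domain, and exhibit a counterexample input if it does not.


Not equivalent: x=0, y=0, z=1 separates them (0 vs 2).
price: t = 0; u = 0; (not ((abs(-6) + (y + y)) <= (u * u))) -> true; z = 0; ((-y) == max(t, t)) -> true; y = 0; u = 0; return 0
price_opt: t = 0; u = 0; (not ((abs(-6) + (y + y)) <= (u * u))) -> true; z = 0; (max(t, t) == (-y)) -> true; y = -2; u = 2; return 2
verdict: not equivalent; witness: x=0, y=0, z=1


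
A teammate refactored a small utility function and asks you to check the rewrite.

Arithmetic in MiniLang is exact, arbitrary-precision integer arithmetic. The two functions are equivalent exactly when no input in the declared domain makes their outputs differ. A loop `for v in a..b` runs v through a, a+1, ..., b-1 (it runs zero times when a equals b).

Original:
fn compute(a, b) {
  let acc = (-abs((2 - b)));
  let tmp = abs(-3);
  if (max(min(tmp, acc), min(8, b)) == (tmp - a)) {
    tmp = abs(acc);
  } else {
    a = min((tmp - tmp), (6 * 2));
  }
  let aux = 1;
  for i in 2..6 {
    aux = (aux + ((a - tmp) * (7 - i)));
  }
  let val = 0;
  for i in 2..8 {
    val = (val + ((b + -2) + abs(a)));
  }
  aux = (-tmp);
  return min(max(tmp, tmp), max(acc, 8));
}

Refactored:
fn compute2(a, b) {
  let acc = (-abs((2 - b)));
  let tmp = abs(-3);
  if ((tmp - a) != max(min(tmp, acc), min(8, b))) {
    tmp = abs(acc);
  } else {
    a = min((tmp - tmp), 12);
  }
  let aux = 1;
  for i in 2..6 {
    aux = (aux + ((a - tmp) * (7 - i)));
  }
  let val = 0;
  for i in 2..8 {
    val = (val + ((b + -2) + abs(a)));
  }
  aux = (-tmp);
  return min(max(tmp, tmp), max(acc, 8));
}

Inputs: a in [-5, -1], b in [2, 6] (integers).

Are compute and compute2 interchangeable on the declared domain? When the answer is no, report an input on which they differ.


The rewrite breaks on a=-5, b=2, where the results are 3 and 0.
compute: acc = 0; tmp = 3; (max(min(tmp, acc), min(8, b)) == (tmp - a)) -> false; a = 0; aux = 1; [i=2]; aux = -14; [i=3]; aux = -26; [i=4]; aux = -35; [i=5]; aux = -41; val = 0; [i=2]; val = 0; [i=3]; val = 0; [i=4]; val = 0; [i=5]; val = 0; [i=6]; val = 0; [i=7]; val = 0; aux = -3; return 3
compute2: acc = 0; tmp = 3; ((tmp - a) != max(min(tmp, acc), min(8, b))) -> true; tmp = 0; aux = 1; [i=2]; aux = -24; [i=3]; aux = -44; [i=4]; aux = -59; [i=5]; aux = -69; val = 0; [i=2]; val = 5; [i=3]; val = 10; [i=4]; val = 15; [i=5]; val = 20; [i=6]; val = 25; [i=7]; val = 30; aux = 0; return 0
verdict: not equivalent; witness: a=-5, b=2


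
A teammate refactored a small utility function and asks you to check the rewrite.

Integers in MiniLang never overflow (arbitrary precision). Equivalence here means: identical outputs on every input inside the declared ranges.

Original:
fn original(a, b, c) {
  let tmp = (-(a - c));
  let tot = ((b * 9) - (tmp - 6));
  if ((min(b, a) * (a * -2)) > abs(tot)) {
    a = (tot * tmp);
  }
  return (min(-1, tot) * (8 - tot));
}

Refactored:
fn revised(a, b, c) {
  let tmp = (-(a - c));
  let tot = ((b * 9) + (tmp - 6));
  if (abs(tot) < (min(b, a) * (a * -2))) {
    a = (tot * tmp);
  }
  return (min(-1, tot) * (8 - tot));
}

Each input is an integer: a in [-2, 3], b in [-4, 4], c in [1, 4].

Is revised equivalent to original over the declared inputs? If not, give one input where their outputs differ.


At a=-2, b=-4, c=1: original gives -1353, revised gives -1833.
verdict: not equivalent; witness: a=-2, b=-4, c=1


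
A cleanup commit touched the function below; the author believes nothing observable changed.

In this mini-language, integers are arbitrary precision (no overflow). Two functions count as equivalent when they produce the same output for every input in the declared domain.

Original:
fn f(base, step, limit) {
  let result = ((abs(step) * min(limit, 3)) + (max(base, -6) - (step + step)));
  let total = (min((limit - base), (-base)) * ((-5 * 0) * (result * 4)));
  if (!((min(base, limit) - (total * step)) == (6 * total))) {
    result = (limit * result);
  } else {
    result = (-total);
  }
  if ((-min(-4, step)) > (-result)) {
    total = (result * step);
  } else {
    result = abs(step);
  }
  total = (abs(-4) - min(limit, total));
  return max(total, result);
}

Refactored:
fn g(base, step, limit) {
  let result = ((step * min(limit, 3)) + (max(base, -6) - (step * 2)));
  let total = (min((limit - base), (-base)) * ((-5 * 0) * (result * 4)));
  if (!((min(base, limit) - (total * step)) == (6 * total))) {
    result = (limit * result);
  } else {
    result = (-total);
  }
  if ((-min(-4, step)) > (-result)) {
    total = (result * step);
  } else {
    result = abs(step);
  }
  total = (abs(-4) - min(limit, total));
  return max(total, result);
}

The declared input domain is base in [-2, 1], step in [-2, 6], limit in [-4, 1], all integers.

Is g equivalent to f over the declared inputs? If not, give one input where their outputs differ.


Run the pair on base=-2, step=-2, limit=-4.
f: result becomes -6; next total becomes 0; next (!((min(base, limit) - (total * step)) == (6 * total))) evaluates to true; next result becomes 24; next ((-min(-4, step)) > (-result)) evaluates to true; next total becomes -48; next total becomes 52; next final value 52
g: result becomes 10; next total becomes 0; next (!((min(base, limit) - (total * step)) == (6 * total))) evaluates to true; next result becomes -40; next ((-min(-4, step)) > (-result)) evaluates to false; next result becomes 2; next total becomes 8; next final value 8
52 != 8, so the rewrite changes behavior.
verdict: not equivalent; witness: base=-2, step=-2, limit=-4


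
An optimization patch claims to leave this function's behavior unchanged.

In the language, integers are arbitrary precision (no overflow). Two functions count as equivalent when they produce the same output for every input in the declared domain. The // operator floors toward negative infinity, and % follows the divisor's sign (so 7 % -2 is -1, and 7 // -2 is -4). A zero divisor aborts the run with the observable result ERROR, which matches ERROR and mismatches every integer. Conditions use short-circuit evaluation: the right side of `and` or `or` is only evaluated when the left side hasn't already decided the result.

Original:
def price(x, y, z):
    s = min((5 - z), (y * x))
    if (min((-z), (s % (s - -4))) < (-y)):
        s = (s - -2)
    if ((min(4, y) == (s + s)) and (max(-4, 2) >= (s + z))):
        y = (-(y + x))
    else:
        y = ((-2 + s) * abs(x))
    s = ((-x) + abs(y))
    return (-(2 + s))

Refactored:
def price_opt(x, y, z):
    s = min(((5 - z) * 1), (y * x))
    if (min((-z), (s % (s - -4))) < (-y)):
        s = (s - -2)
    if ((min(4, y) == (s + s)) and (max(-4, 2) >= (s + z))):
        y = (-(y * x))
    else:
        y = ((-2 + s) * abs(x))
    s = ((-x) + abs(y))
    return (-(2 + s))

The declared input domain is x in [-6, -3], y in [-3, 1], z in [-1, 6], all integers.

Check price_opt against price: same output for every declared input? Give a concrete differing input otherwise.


Evaluate both at x=-6, y=0, z=-1.
price: s becomes 0; next (min((-z), (s % (s - -4))) < (-y)) evaluates to false; next ((min(4, y) == (s + s)) and (max(-4, 2) >= (s + z))) evaluates to true; next y becomes 6; next s becomes 12; next final value -14
price_opt: s becomes 0; next (min((-z), (s % (s - -4))) < (-y)) evaluates to false; next ((min(4, y) == (s + s)) and (max(-4, 2) >= (s + z))) evaluates to true; next y becomes 0; next s becomes 6; next final value -8
-14 and -8 differ, so these are not the same function on this domain.
verdict: not equivalent; witness: x=-6, y=0, z=-1


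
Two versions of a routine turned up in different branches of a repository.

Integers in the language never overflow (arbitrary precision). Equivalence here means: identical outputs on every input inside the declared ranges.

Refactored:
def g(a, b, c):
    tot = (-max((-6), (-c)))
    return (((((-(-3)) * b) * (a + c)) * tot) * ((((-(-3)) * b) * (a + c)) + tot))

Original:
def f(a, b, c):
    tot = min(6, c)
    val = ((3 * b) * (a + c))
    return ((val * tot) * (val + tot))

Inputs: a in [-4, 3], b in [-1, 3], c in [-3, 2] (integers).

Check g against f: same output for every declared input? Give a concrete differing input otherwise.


Side by side, the visible changes include: min/max/abs usage differs; arithmetic usage differs; constant usage differs; statement counts differ; local variable names differ.
Tracing a=2, b=2, c=1: f: tot=1, then val=18, then returns 342 | g: tot=1, then returns 342 — matching result 342.
Sweeping the whole domain (240 inputs) finds no disagreement.
verdict: equivalent


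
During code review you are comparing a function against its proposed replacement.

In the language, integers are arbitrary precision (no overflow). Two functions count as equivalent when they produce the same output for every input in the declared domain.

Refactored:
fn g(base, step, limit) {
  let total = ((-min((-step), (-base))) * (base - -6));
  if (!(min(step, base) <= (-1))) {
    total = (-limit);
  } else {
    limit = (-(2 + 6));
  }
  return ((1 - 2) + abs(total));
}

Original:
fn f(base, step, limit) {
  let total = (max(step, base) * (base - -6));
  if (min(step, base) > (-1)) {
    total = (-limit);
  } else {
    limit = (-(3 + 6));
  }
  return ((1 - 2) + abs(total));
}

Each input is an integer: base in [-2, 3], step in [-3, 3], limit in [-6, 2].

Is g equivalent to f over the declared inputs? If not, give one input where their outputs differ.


The one real change (`3` became `2`) has no effect anywhere in the declared ranges.
Spot check at base=-1, step=-2, limit=-1 — f: total becomes -5; next (min(step, base) > (-1)) evaluates to false; next limit becomes -9; next final value 4. g: total becomes -5; next (!(min(step, base) <= (-1))) evaluates to false; next limit becomes -8; next final value 4. Both give 4.
Across all 378 domain points the two functions coincide.
verdict: equivalent


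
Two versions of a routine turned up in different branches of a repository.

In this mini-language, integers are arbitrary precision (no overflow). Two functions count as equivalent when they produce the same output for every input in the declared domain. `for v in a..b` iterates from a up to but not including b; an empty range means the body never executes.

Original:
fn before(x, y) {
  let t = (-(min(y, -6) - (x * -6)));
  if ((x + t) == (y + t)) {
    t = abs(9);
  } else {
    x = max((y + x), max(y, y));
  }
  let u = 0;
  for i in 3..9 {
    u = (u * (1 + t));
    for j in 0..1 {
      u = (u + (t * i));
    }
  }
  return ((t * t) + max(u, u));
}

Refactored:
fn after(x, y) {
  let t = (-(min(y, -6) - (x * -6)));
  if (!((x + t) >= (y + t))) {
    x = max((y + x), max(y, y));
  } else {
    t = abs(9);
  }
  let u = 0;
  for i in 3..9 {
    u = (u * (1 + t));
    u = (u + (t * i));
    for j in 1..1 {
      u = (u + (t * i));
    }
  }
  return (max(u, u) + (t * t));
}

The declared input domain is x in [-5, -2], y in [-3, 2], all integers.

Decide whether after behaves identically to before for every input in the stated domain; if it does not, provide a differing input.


At x=-2, y=-3: before gives 143751618, after gives 3111183.
verdict: not equivalent; witness: x=-2, y=-3


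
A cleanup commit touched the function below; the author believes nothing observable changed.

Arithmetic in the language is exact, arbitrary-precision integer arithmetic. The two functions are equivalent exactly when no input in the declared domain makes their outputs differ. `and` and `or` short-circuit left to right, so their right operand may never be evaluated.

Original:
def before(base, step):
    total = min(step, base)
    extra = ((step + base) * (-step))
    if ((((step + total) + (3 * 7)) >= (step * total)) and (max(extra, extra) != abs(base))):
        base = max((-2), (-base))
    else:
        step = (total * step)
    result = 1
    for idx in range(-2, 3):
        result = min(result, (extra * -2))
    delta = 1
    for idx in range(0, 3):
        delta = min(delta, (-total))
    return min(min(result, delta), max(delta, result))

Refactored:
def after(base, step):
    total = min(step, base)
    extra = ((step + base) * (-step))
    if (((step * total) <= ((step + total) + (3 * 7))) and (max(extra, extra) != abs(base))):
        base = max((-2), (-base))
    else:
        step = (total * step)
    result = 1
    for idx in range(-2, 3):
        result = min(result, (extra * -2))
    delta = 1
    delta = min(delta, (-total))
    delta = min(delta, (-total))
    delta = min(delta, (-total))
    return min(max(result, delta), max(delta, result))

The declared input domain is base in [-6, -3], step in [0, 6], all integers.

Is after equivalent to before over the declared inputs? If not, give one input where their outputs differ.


Input base=-6, step=0: 0 from before versus 1 from after.
verdict: not equivalent; witness: base=-6, step=0


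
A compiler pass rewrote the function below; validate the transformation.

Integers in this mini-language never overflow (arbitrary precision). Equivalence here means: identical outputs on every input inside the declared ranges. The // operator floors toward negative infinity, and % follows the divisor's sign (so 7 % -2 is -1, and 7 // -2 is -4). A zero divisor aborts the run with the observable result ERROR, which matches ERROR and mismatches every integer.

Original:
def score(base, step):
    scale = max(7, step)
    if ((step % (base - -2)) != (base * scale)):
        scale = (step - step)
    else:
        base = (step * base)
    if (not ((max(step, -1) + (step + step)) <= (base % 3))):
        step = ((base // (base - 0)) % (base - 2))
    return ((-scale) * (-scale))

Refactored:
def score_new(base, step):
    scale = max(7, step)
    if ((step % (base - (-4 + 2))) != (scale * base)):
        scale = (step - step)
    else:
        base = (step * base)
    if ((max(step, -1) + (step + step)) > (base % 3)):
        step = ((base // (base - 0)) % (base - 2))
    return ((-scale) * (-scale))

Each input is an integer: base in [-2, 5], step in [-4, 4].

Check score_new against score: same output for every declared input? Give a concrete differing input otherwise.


Differences: constant usage differs, comparison usage differs, arithmetic usage differs, boolean connective usage differs — yet all 72 inputs agree.
verdict: equivalent


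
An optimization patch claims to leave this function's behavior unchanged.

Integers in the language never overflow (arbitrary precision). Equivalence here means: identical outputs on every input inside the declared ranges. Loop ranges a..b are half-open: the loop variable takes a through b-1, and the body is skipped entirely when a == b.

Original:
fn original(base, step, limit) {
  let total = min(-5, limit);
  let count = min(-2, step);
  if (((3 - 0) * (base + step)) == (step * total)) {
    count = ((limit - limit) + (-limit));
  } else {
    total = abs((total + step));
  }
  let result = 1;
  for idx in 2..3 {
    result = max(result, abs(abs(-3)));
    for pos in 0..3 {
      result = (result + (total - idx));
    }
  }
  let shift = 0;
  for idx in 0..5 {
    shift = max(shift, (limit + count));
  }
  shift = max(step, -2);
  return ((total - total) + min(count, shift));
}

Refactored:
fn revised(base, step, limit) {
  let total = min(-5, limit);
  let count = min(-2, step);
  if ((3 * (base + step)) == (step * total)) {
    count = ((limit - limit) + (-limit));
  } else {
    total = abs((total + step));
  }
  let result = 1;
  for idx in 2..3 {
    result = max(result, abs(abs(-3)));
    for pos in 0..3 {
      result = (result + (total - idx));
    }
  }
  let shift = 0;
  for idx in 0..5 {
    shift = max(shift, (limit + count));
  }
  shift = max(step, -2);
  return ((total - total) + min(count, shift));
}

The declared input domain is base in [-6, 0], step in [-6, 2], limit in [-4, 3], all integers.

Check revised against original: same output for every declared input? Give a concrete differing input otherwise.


Differences: constant usage differs; also arithmetic usage differs — yet all 504 inputs agree.
verdict: equivalent


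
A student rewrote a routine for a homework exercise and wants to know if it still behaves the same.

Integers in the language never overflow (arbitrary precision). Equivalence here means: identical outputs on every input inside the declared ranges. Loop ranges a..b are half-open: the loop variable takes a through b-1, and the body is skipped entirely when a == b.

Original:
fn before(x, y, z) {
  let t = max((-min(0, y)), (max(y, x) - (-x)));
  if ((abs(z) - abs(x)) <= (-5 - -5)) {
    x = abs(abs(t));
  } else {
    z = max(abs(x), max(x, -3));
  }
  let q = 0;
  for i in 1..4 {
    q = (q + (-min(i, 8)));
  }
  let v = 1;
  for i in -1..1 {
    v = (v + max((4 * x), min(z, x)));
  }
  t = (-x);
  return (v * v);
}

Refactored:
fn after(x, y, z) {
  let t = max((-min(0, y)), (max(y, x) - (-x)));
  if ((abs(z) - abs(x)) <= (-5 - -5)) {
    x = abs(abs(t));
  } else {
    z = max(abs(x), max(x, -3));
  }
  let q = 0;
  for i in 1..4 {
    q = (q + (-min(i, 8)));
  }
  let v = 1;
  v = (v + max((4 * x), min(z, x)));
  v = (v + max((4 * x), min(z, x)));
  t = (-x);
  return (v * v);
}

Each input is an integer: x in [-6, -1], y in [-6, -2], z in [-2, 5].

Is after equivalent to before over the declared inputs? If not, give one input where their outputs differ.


Comparing the listings, the differences include: arithmetic usage differs, loop structure differs, min/max/abs usage differs, constant usage differs.
One worked example (x=-6, y=-6, z=0) — before: t becomes 6; next ((abs(z) - abs(x)) <= (-5 - -5)) evaluates to true; next x becomes 6; next q becomes 0; next at i=1:; next q becomes -1; next at i=2:; next q becomes -3; next at i=3:; next q becomes -6; next v becomes 1; next at i=-1:; next v becomes 25; next at i=0:; next v becomes 49; next t becomes -6; next final value 2401; after: t becomes 6; next ((abs(z) - abs(x)) <= (-5 - -5)) evaluates to true; next x becomes 6; next q becomes 0; next at i=1:; next q becomes -1; next at i=2:; next q becomes -3; next at i=3:; next q becomes -6; next v becomes 1; next v becomes 25; next v becomes 49; next t becomes -6; next final value 2401; agreement on 2401.
Across all 240 domain points the two functions coincide.
verdict: equivalent


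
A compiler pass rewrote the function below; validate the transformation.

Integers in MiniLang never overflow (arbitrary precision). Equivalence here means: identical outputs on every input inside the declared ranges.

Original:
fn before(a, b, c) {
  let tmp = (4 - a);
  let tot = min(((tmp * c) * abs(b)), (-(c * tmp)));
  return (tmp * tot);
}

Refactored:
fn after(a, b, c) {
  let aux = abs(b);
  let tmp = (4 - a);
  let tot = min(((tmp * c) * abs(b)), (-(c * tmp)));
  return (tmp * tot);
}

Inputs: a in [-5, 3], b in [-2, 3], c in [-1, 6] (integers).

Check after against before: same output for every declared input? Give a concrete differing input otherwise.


Changes here: min/max/abs usage differs, statement counts differ, local variable names differ; the full 432-point sweep finds no disagreement.
verdict: equivalent
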